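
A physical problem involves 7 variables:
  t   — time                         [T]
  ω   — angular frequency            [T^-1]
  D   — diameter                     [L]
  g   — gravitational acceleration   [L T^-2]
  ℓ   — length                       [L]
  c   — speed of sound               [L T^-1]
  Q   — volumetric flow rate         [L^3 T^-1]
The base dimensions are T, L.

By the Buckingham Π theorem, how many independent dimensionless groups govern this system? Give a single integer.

5

Write exponents as rows T,L / cols t,ω,D,g,ℓ,c,Q:
  T: [ 1 -1  0 -2  0 -1 -1]
  L: [ 0  0  1  1  1  1  3]
RREF → pivots at {t,D} ⇒ r = 2
n=7, r=2 ⇒ 5 dimensionless groups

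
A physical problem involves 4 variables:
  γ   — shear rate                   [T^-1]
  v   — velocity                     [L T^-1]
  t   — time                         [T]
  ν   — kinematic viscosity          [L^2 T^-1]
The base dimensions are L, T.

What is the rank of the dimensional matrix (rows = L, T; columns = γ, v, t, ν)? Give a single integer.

2

Write exponents as rows L,T / cols γ,v,t,ν:
  L: [ 0  1  0  2]
  T: [-1 -1  1 -1]
RREF → pivots at {γ,v} ⇒ r = 2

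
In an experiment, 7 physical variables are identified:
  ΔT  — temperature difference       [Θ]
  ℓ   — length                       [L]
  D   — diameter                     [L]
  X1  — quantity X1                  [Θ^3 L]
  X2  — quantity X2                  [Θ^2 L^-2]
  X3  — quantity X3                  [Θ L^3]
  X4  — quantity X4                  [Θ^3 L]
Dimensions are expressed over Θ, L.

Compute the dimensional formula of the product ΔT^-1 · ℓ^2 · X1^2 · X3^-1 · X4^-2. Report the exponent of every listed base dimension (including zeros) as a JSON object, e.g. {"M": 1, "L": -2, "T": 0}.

Dimensional matrix (Θ×L by ΔT×ℓ×D×X1×X2×X3×X4):
  Θ: [ 1  0  0  3  2  1  3]
  L: [ 0  1  1  1 -2  3  1]
  [Θ]: (-1)·1+(2)·0+(2)·3+(-1)·1+(-2)·3 = -2
  [L]: (-1)·0+(2)·1+(2)·1+(-1)·3+(-2)·1 = -1
⇒ Θ^-2 L^-1

{"Θ": -2, "L": -1}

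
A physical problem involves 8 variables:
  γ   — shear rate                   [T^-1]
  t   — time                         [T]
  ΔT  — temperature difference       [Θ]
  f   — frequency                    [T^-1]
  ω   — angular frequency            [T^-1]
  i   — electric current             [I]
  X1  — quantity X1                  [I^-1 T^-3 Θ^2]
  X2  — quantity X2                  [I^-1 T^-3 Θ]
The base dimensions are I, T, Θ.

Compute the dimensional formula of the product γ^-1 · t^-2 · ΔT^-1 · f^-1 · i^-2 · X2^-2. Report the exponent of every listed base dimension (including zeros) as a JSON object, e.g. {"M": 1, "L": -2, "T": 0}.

Exponent matrix [I,T,Θ] × [γ,t,ΔT,f,ω,i,X1,X2]:
  I: [ 0  0  0  0  0  1 -1 -1]
  T: [-1  1  0 -1 -1  0 -3 -3]
  Θ: [ 0  0  1  0  0  0  2  1]
  [I]: (-1)·0+(-2)·0+(-1)·0+(-1)·0+(-2)·1+(-2)·-1 = 0
  [T]: (-1)·-1+(-2)·1+(-1)·0+(-1)·-1+(-2)·0+(-2)·-3 = 6
  [Θ]: (-1)·0+(-2)·0+(-1)·1+(-1)·0+(-2)·0+(-2)·1 = -3
⇒ T^6 Θ^-3

{"I": 0, "T": 6, "Θ": -3}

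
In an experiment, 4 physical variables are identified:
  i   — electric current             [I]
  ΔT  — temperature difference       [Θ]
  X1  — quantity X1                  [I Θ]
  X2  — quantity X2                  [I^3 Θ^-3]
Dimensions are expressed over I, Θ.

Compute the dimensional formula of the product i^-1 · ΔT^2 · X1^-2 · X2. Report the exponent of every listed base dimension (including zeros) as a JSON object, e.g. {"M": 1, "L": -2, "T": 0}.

Write exponents as rows I,Θ / cols i,ΔT,X1,X2:
  I: [ 1  0  1  3]
  Θ: [ 0  1  1 -3]
  [I]: (-1)·1+(2)·0+(-2)·1+(1)·3 = 0
  [Θ]: (-1)·0+(2)·1+(-2)·1+(1)·-3 = -3
⇒ Θ^-3

{"I": 0, "Θ": -3}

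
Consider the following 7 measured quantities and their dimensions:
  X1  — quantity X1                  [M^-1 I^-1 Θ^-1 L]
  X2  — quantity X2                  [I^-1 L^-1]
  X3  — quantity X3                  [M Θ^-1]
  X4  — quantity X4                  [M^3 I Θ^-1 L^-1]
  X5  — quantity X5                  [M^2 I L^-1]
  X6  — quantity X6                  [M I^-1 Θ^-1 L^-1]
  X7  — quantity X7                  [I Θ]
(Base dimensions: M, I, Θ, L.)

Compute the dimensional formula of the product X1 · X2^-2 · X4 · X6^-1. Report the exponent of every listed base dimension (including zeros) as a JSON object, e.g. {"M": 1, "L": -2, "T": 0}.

{"M": 1, "I": 3, "Θ": -1, "L": 3}

Write exponents as rows M,I,Θ,L / cols X1,X2,X3,X4,X5,X6,X7:
  M: [-1  0  1  3  2  1  0]
  I: [-1 -1  0  1  1 -1  1]
  Θ: [-1  0 -1 -1  0 -1  1]
  L: [ 1 -1  0 -1 -1 -1  0]
  [M]: (1)·-1+(-2)·0+(1)·3+(-1)·1 = 1
  [I]: (1)·-1+(-2)·-1+(1)·1+(-1)·-1 = 3
  [Θ]: (1)·-1+(-2)·0+(1)·-1+(-1)·-1 = -1
  [L]: (1)·1+(-2)·-1+(1)·-1+(-1)·-1 = 3
⇒ M I^3 Θ^-1 L^3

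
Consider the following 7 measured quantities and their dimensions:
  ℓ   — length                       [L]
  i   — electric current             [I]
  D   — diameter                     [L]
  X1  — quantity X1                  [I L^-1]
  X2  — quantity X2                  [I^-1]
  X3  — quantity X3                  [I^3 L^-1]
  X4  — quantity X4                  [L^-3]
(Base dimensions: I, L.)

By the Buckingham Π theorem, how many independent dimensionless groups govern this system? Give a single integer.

Exponent matrix [I,L] × [ℓ,i,D,X1,X2,X3,X4]:
  I: [ 0  1  0  1 -1  3  0]
  L: [ 1  0  1 -1  0 -1 -3]
RREF → pivots at {ℓ,i} ⇒ r = 2
7 vars − rank 2 = 5 Π groups

5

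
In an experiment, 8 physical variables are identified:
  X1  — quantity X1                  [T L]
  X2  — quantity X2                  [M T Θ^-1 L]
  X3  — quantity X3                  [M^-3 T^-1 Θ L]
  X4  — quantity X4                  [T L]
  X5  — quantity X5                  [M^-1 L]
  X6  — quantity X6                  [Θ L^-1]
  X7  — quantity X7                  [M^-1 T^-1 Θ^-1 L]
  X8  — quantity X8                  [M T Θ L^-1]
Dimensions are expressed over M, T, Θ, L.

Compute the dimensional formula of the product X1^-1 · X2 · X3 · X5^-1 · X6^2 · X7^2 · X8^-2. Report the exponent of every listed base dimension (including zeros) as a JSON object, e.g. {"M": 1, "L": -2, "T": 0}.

Dimensional matrix (M×T×Θ×L by X1×X2×X3×X4×X5×X6×X7×X8):
  M: [ 0  1 -3  0 -1  0 -1  1]
  T: [ 1  1 -1  1  0  0 -1  1]
  Θ: [ 0 -1  1  0  0  1 -1  1]
  L: [ 1  1  1  1  1 -1  1 -1]
  [M]: (-1)·0+(1)·1+(1)·-3+(-1)·-1+(2)·0+(2)·-1+(-2)·1 = -5
  [T]: (-1)·1+(1)·1+(1)·-1+(-1)·0+(2)·0+(2)·-1+(-2)·1 = -5
  [Θ]: (-1)·0+(1)·-1+(1)·1+(-1)·0+(2)·1+(2)·-1+(-2)·1 = -2
  [L]: (-1)·1+(1)·1+(1)·1+(-1)·1+(2)·-1+(2)·1+(-2)·-1 = 2
⇒ M^-5 T^-5 Θ^-2 L^2

{"M": -5, "T": -5, "Θ": -2, "L": 2}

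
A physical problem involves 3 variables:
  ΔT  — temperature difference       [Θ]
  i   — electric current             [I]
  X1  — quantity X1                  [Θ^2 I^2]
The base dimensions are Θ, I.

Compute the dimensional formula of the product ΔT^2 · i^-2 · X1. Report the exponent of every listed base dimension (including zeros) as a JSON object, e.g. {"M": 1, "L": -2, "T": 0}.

{"Θ": 4, "I": 0}

Exponent matrix [Θ,I] × [ΔT,i,X1]:
  Θ: [ 1  0  2]
  I: [ 0  1  2]
  [Θ]: (2)·1+(-2)·0+(1)·2 = 4
  [I]: (2)·0+(-2)·1+(1)·2 = 0
⇒ Θ^4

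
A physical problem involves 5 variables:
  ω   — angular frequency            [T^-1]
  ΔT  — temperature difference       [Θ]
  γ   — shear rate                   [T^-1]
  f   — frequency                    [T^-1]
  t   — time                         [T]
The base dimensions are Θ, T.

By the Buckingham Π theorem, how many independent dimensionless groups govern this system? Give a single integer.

Exponent matrix [Θ,T] × [ω,ΔT,γ,f,t]:
  Θ: [ 0  1  0  0  0]
  T: [-1  0 -1 -1  1]
Echelon form has 2 nonzero rows (pivots: ω,ΔT)
n=5, r=2 ⇒ 3 dimensionless groups

3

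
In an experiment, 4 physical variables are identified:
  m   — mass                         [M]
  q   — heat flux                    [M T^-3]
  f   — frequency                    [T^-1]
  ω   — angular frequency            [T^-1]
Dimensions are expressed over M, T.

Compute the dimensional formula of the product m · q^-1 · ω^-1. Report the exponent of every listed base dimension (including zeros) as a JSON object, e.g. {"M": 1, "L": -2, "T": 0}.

{"M": 0, "T": 4}

Exponent matrix [M,T] × [m,q,f,ω]:
  M: [ 1  1  0  0]
  T: [ 0 -3 -1 -1]
  [M]: (1)·1+(-1)·1+(-1)·0 = 0
  [T]: (1)·0+(-1)·-3+(-1)·-1 = 4
⇒ T^4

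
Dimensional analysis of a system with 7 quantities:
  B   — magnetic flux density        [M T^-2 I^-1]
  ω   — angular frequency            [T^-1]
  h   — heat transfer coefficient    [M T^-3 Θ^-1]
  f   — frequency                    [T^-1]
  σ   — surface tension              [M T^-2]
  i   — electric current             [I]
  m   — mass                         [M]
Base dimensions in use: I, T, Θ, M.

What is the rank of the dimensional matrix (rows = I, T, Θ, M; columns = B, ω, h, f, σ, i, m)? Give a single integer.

Exponent matrix [I,T,Θ,M] × [B,ω,h,f,σ,i,m]:
  I: [-1  0  0  0  0  1  0]
  T: [-2 -1 -3 -1 -2  0  0]
  Θ: [ 0  0 -1  0  0  0  0]
  M: [ 1  0  1  0  1  0  1]
Echelon form has 4 nonzero rows (pivots: B,ω,h,σ)

4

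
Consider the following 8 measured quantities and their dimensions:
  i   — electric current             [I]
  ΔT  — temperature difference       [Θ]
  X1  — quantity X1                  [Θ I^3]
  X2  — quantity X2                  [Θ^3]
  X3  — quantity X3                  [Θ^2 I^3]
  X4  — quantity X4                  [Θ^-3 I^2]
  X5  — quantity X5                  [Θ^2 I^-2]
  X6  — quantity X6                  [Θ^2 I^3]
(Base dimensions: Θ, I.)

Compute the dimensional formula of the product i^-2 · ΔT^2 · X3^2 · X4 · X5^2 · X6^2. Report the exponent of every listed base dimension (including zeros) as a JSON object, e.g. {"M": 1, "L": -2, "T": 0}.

Dimensional matrix (Θ×I by i×ΔT×X1×X2×X3×X4×X5×X6):
  Θ: [ 0  1  1  3  2 -3  2  2]
  I: [ 1  0  3  0  3  2 -2  3]
  [Θ]: (-2)·0+(2)·1+(2)·2+(1)·-3+(2)·2+(2)·2 = 11
  [I]: (-2)·1+(2)·0+(2)·3+(1)·2+(2)·-2+(2)·3 = 8
⇒ Θ^11 I^8

{"Θ": 11, "I": 8}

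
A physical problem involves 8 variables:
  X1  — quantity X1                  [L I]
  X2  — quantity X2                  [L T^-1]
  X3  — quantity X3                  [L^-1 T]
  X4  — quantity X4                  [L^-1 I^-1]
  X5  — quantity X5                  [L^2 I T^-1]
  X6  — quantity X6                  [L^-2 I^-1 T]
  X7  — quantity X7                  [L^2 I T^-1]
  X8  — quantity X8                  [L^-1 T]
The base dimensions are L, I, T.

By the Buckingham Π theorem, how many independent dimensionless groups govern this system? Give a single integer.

6

Dimensional matrix (L×I×T by X1×X2×X3×X4×X5×X6×X7×X8):
  L: [ 1  1 -1 -1  2 -2  2 -1]
  I: [ 1  0  0 -1  1 -1  1  0]
  T: [ 0 -1  1  0 -1  1 -1  1]
RREF → pivots at {X1,X2} ⇒ r = 2
Π count = n − r = 8 − 2 = 6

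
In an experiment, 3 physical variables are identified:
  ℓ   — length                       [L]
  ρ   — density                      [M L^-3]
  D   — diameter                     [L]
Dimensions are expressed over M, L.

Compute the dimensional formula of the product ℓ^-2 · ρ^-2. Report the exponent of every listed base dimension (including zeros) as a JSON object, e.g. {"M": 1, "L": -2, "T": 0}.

{"M": -2, "L": 4}

Write exponents as rows M,L / cols ℓ,ρ,D:
  M: [ 0  1  0]
  L: [ 1 -3  1]
  [M]: (-2)·0+(-2)·1 = -2
  [L]: (-2)·1+(-2)·-3 = 4
⇒ M^-2 L^4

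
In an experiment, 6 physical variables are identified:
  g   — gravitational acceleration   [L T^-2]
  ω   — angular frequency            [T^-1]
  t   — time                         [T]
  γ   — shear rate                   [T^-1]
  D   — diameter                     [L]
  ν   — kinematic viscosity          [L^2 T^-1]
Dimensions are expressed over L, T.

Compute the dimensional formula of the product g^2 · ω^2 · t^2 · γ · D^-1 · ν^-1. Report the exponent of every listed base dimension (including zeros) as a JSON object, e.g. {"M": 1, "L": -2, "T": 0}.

{"L": -1, "T": -4}

Dimensional matrix (L×T by g×ω×t×γ×D×ν):
  L: [ 1  0  0  0  1  2]
  T: [-2 -1  1 -1  0 -1]
  [L]: (2)·1+(2)·0+(2)·0+(1)·0+(-1)·1+(-1)·2 = -1
  [T]: (2)·-2+(2)·-1+(2)·1+(1)·-1+(-1)·0+(-1)·-1 = -4
⇒ L^-1 T^-4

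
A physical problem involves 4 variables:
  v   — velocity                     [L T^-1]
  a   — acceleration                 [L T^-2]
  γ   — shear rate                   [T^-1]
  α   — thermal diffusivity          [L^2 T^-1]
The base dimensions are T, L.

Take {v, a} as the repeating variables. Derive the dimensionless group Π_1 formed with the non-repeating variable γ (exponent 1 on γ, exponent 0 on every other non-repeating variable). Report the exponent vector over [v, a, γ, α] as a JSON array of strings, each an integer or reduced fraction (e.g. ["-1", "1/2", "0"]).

["1", "-1", "1", "0"]

Exponent matrix [T,L] × [v,a,γ,α]:
  T: [-1 -2 -1 -1]
  L: [ 1  1  0  2]
Row reduction gives pivot columns v,a; rank = 2
Repeat: v,a; free: γ,α
RREF:
  r0: [   1    0   -1    3]
  r1: [   0    1    1   -1]
Fix exponent of γ at 1, α at 0; solve each RREF row for its pivot's exponent:
  r0: exp(v) + (-1)·1 = 0 ⇒ exp(v) = 1
  r1: exp(a) + (1)·1 = 0 ⇒ exp(a) = -1
Π_1 = v · a^-1 · γ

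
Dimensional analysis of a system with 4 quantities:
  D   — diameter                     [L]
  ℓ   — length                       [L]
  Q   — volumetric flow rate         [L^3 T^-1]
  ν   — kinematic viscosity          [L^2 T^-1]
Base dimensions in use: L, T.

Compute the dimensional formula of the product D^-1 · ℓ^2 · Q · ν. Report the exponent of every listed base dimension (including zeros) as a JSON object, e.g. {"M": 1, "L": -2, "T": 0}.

{"L": 6, "T": -2}

Dimensional matrix (L×T by D×ℓ×Q×ν):
  L: [ 1  1  3  2]
  T: [ 0  0 -1 -1]
  [L]: (-1)·1+(2)·1+(1)·3+(1)·2 = 6
  [T]: (-1)·0+(2)·0+(1)·-1+(1)·-1 = -2
⇒ L^6 T^-2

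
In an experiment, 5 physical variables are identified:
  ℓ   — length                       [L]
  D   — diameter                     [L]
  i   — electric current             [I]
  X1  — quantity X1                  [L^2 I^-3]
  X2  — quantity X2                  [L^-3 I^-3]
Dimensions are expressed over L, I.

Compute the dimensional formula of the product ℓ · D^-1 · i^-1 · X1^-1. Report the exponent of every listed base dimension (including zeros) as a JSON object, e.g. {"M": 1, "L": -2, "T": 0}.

Dimensional matrix (L×I by ℓ×D×i×X1×X2):
  L: [ 1  1  0  2 -3]
  I: [ 0  0  1 -3 -3]
  [L]: (1)·1+(-1)·1+(-1)·0+(-1)·2 = -2
  [I]: (1)·0+(-1)·0+(-1)·1+(-1)·-3 = 2
⇒ L^-2 I^2

{"L": -2, "I": 2}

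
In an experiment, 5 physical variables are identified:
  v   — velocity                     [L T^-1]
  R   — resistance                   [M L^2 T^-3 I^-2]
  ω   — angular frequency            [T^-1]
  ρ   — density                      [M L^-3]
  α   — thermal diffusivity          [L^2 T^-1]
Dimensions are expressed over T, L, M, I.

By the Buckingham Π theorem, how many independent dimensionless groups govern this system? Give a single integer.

1

Write exponents as rows T,L,M,I / cols v,R,ω,ρ,α:
  T: [-1 -3 -1  0 -1]
  L: [ 1  2  0 -3  2]
  M: [ 0  1  0  1  0]
  I: [ 0 -2  0  0  0]
Echelon form has 4 nonzero rows (pivots: v,R,ω,ρ)
Π count = n − r = 5 − 4 = 1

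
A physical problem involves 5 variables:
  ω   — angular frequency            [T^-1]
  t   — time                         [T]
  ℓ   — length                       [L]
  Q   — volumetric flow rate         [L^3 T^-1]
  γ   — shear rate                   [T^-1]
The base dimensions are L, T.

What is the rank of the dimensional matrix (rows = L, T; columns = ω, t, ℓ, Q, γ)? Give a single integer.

2

Dimensional matrix (L×T by ω×t×ℓ×Q×γ):
  L: [ 0  0  1  3  0]
  T: [-1  1  0 -1 -1]
Echelon form has 2 nonzero rows (pivots: ω,ℓ)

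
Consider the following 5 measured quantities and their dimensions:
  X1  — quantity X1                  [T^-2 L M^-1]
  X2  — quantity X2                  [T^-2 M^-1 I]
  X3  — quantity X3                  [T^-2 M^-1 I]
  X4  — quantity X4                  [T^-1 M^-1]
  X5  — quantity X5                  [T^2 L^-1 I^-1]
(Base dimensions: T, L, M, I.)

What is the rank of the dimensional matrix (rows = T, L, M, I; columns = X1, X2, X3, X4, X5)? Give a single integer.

3

Dimensional matrix (T×L×M×I by X1×X2×X3×X4×X5):
  T: [-2 -2 -2 -1  2]
  L: [ 1  0  0  0 -1]
  M: [-1 -1 -1 -1  0]
  I: [ 0  1  1  0 -1]
Echelon form has 3 nonzero rows (pivots: X1,X2,X4)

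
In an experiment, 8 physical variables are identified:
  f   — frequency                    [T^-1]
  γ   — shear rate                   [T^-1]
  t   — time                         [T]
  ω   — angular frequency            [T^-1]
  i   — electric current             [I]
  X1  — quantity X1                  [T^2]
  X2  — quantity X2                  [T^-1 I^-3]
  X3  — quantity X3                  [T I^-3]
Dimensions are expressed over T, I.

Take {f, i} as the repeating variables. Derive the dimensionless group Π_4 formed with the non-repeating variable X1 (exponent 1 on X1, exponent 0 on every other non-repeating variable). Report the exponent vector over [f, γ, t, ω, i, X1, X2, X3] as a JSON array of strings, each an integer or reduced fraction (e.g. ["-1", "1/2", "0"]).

["2", "0", "0", "0", "0", "1", "0", "0"]

Write exponents as rows T,I / cols f,γ,t,ω,i,X1,X2,X3:
  T: [-1 -1  1 -1  0  2 -1  1]
  I: [ 0  0  0  0  1  0 -3 -3]
Echelon form has 2 nonzero rows (pivots: f,i)
Repeat: f,i; free: γ,t,ω,X1,X2,X3
RREF:
  r0: [   1    1   -1    1    0   -2    1   -1]
  r1: [   0    0    0    0    1    0   -3   -3]
Fix exponent of X1 at 1, γ at 0, t at 0, ω at 0, X2 at 0, X3 at 0; solve each RREF row for its pivot's exponent:
  r0: exp(f) + (-2)·1 = 0 ⇒ exp(f) = 2
  r1: exp(i) + (0)·1 = 0 ⇒ exp(i) = 0
Π_4 = f^2 · X1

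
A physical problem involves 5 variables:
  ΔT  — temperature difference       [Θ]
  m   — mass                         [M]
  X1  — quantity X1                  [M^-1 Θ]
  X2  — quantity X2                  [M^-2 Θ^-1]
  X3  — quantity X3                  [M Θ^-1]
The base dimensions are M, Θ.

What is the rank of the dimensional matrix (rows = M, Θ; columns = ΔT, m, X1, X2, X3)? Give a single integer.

2

Dimensional matrix (M×Θ by ΔT×m×X1×X2×X3):
  M: [ 0  1 -1 -2  1]
  Θ: [ 1  0  1 -1 -1]
RREF → pivots at {ΔT,m} ⇒ r = 2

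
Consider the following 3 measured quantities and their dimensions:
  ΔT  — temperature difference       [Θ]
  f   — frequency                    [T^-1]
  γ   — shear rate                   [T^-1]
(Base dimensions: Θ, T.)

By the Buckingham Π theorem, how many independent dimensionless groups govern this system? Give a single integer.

Write exponents as rows Θ,T / cols ΔT,f,γ:
  Θ: [ 1  0  0]
  T: [ 0 -1 -1]
RREF → pivots at {ΔT,f} ⇒ r = 2
n=3, r=2 ⇒ 1 dimensionless group

1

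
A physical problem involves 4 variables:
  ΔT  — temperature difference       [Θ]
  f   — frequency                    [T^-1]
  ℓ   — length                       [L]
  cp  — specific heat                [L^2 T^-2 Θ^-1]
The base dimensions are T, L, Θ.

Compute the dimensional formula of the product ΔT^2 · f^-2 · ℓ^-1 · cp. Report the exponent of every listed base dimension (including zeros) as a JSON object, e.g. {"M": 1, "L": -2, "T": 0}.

Dimensional matrix (T×L×Θ by ΔT×f×ℓ×cp):
  T: [ 0 -1  0 -2]
  L: [ 0  0  1  2]
  Θ: [ 1  0  0 -1]
  [T]: (2)·0+(-2)·-1+(-1)·0+(1)·-2 = 0
  [L]: (2)·0+(-2)·0+(-1)·1+(1)·2 = 1
  [Θ]: (2)·1+(-2)·0+(-1)·0+(1)·-1 = 1
⇒ L Θ

{"T": 0, "L": 1, "Θ": 1}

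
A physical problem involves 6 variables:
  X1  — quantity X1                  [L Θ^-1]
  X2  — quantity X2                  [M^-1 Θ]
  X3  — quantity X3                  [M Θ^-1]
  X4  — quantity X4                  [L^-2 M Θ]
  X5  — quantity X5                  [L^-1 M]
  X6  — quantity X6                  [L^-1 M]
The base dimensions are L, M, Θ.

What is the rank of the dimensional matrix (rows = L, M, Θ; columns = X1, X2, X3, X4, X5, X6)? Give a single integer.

Exponent matrix [L,M,Θ] × [X1,X2,X3,X4,X5,X6]:
  L: [ 1  0  0 -2 -1 -1]
  M: [ 0 -1  1  1  1  1]
  Θ: [-1  1 -1  1  0  0]
Echelon form has 2 nonzero rows (pivots: X1,X2)

2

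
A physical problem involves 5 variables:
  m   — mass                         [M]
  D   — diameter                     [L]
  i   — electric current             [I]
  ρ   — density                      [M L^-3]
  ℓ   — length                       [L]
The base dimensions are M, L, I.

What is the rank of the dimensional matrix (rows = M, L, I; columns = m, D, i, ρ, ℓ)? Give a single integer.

Write exponents as rows M,L,I / cols m,D,i,ρ,ℓ:
  M: [ 1  0  0  1  0]
  L: [ 0  1  0 -3  1]
  I: [ 0  0  1  0  0]
RREF → pivots at {m,D,i} ⇒ r = 3

3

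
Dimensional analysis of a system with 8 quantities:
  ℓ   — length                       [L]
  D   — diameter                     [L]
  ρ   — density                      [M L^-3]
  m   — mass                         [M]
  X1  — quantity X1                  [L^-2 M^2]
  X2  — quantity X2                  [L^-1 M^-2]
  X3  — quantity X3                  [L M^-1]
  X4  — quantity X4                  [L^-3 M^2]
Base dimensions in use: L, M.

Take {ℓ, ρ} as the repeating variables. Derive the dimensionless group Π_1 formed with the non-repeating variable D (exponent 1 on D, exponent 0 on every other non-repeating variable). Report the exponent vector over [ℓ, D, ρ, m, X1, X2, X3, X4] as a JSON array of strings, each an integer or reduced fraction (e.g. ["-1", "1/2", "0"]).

Dimensional matrix (L×M by ℓ×D×ρ×m×X1×X2×X3×X4):
  L: [ 1  1 -3  0 -2 -1  1 -3]
  M: [ 0  0  1  1  2 -2 -1  2]
RREF → pivots at {ℓ,ρ} ⇒ r = 2
Repeat: ℓ,ρ; free: D,m,X1,X2,X3,X4
RREF:
  r0: [   1    1    0    3    4   -7   -2    3]
  r1: [   0    0    1    1    2   -2   -1    2]
Fix exponent of D at 1, m at 0, X1 at 0, X2 at 0, X3 at 0, X4 at 0; solve each RREF row for its pivot's exponent:
  r0: exp(ℓ) + (1)·1 = 0 ⇒ exp(ℓ) = -1
  r1: exp(ρ) + (0)·1 = 0 ⇒ exp(ρ) = 0
Π_1 = ℓ^-1 · D

["-1", "1", "0", "0", "0", "0", "0", "0"]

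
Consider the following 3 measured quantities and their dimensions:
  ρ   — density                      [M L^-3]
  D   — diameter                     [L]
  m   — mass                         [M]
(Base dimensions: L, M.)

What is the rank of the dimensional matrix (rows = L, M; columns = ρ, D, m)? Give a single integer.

Write exponents as rows L,M / cols ρ,D,m:
  L: [-3  1  0]
  M: [ 1  0  1]
Echelon form has 2 nonzero rows (pivots: ρ,D)

2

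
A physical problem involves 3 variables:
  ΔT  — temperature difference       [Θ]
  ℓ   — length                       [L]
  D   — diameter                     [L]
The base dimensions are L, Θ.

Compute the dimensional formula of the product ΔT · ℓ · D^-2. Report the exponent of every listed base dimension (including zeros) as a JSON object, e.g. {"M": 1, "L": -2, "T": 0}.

Exponent matrix [L,Θ] × [ΔT,ℓ,D]:
  L: [ 0  1  1]
  Θ: [ 1  0  0]
  [L]: (1)·0+(1)·1+(-2)·1 = -1
  [Θ]: (1)·1+(1)·0+(-2)·0 = 1
⇒ L^-1 Θ

{"L": -1, "Θ": 1}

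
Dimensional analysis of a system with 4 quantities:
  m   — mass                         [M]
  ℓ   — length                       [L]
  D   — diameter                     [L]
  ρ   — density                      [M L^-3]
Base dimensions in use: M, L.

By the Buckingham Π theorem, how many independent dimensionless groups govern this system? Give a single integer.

Write exponents as rows M,L / cols m,ℓ,D,ρ:
  M: [ 1  0  0  1]
  L: [ 0  1  1 -3]
RREF → pivots at {m,ℓ} ⇒ r = 2
Π count = n − r = 4 − 2 = 2

2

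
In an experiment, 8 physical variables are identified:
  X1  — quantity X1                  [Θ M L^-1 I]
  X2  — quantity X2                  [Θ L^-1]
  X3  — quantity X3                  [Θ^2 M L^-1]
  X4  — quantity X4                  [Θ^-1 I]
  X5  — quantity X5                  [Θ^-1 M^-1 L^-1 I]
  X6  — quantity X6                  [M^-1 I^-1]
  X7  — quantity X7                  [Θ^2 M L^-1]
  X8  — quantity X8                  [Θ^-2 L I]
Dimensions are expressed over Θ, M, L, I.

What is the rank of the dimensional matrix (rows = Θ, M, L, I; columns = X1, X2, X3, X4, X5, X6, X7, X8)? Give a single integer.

3

Dimensional matrix (Θ×M×L×I by X1×X2×X3×X4×X5×X6×X7×X8):
  Θ: [ 1  1  2 -1 -1  0  2 -2]
  M: [ 1  0  1  0 -1 -1  1  0]
  L: [-1 -1 -1  0 -1  0 -1  1]
  I: [ 1  0  0  1  1 -1  0  1]
Echelon form has 3 nonzero rows (pivots: X1,X2,X3)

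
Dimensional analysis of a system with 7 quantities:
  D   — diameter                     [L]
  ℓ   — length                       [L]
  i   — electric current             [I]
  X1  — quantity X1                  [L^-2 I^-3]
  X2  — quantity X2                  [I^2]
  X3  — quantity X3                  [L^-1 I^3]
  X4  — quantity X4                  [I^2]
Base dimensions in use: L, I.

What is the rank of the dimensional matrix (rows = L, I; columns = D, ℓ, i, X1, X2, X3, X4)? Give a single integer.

2

Dimensional matrix (L×I by D×ℓ×i×X1×X2×X3×X4):
  L: [ 1  1  0 -2  0 -1  0]
  I: [ 0  0  1 -3  2  3  2]
Echelon form has 2 nonzero rows (pivots: D,i)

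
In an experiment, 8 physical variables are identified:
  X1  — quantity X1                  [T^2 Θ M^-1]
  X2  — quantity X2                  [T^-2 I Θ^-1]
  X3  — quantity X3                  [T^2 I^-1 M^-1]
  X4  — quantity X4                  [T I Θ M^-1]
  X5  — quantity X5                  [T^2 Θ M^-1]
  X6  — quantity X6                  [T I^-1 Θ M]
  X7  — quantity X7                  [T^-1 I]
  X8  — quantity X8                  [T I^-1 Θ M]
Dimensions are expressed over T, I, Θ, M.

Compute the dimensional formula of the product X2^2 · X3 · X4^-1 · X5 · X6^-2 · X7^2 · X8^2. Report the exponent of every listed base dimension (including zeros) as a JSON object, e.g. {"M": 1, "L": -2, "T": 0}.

Dimensional matrix (T×I×Θ×M by X1×X2×X3×X4×X5×X6×X7×X8):
  T: [ 2 -2  2  1  2  1 -1  1]
  I: [ 0  1 -1  1  0 -1  1 -1]
  Θ: [ 1 -1  0  1  1  1  0  1]
  M: [-1  0 -1 -1 -1  1  0  1]
  [T]: (2)·-2+(1)·2+(-1)·1+(1)·2+(-2)·1+(2)·-1+(2)·1 = -3
  [I]: (2)·1+(1)·-1+(-1)·1+(1)·0+(-2)·-1+(2)·1+(2)·-1 = 2
  [Θ]: (2)·-1+(1)·0+(-1)·1+(1)·1+(-2)·1+(2)·0+(2)·1 = -2
  [M]: (2)·0+(1)·-1+(-1)·-1+(1)·-1+(-2)·1+(2)·0+(2)·1 = -1
⇒ T^-3 I^2 Θ^-2 M^-1

{"T": -3, "I": 2, "Θ": -2, "M": -1}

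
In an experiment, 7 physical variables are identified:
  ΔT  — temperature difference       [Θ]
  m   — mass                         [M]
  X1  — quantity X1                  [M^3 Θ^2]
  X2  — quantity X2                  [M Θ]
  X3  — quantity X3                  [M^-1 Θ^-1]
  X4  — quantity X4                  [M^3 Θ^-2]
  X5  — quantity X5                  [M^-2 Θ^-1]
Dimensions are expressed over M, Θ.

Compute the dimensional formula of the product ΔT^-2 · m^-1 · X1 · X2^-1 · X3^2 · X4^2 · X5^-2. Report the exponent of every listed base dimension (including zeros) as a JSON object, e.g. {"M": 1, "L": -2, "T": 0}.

{"M": 9, "Θ": -5}

Dimensional matrix (M×Θ by ΔT×m×X1×X2×X3×X4×X5):
  M: [ 0  1  3  1 -1  3 -2]
  Θ: [ 1  0  2  1 -1 -2 -1]
  [M]: (-2)·0+(-1)·1+(1)·3+(-1)·1+(2)·-1+(2)·3+(-2)·-2 = 9
  [Θ]: (-2)·1+(-1)·0+(1)·2+(-1)·1+(2)·-1+(2)·-2+(-2)·-1 = -5
⇒ M^9 Θ^-5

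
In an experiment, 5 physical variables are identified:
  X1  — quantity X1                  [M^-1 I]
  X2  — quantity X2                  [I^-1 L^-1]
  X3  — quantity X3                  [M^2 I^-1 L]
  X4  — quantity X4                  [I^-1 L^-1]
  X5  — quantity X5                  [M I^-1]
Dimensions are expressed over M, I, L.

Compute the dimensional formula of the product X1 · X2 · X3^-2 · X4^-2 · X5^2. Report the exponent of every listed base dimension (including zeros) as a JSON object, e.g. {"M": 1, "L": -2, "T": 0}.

Write exponents as rows M,I,L / cols X1,X2,X3,X4,X5:
  M: [-1  0  2  0  1]
  I: [ 1 -1 -1 -1 -1]
  L: [ 0 -1  1 -1  0]
  [M]: (1)·-1+(1)·0+(-2)·2+(-2)·0+(2)·1 = -3
  [I]: (1)·1+(1)·-1+(-2)·-1+(-2)·-1+(2)·-1 = 2
  [L]: (1)·0+(1)·-1+(-2)·1+(-2)·-1+(2)·0 = -1
⇒ M^-3 I^2 L^-1

{"M": -3, "I": 2, "L": -1}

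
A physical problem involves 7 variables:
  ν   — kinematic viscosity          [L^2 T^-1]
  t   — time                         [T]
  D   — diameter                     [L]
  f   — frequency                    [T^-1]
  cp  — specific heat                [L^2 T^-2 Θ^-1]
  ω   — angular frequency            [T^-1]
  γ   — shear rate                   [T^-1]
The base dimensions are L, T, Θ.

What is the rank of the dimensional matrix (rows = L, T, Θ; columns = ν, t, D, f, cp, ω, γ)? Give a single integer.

Exponent matrix [L,T,Θ] × [ν,t,D,f,cp,ω,γ]:
  L: [ 2  0  1  0  2  0  0]
  T: [-1  1  0 -1 -2 -1 -1]
  Θ: [ 0  0  0  0 -1  0  0]
Echelon form has 3 nonzero rows (pivots: ν,t,cp)

3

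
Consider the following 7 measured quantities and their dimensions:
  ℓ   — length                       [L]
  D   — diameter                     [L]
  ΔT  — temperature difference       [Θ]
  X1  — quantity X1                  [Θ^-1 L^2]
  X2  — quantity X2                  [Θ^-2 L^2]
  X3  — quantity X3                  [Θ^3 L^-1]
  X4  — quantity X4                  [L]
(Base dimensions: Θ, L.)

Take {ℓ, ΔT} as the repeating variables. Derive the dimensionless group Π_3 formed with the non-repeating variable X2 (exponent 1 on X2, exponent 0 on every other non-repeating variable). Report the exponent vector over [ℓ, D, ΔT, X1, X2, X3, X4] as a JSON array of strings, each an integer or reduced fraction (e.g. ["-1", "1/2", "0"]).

["-2", "0", "2", "0", "1", "0", "0"]

Dimensional matrix (Θ×L by ℓ×D×ΔT×X1×X2×X3×X4):
  Θ: [ 0  0  1 -1 -2  3  0]
  L: [ 1  1  0  2  2 -1  1]
Echelon form has 2 nonzero rows (pivots: ℓ,ΔT)
Repeat: ℓ,ΔT; free: D,X1,X2,X3,X4
RREF:
  r0: [   1    1    0    2    2   -1    1]
  r1: [   0    0    1   -1   -2    3    0]
Fix exponent of X2 at 1, D at 0, X1 at 0, X3 at 0, X4 at 0; solve each RREF row for its pivot's exponent:
  r0: exp(ℓ) + (2)·1 = 0 ⇒ exp(ℓ) = -2
  r1: exp(ΔT) + (-2)·1 = 0 ⇒ exp(ΔT) = 2
Π_3 = ℓ^-2 · ΔT^2 · X2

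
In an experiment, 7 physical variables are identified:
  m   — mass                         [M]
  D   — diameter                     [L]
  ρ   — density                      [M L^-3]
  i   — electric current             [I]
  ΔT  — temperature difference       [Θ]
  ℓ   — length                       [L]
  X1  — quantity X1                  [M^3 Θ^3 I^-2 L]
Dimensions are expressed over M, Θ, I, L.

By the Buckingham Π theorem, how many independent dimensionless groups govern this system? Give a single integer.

3

Exponent matrix [M,Θ,I,L] × [m,D,ρ,i,ΔT,ℓ,X1]:
  M: [ 1  0  1  0  0  0  3]
  Θ: [ 0  0  0  0  1  0  3]
  I: [ 0  0  0  1  0  0 -2]
  L: [ 0  1 -3  0  0  1  1]
Row reduction gives pivot columns m,D,i,ΔT; rank = 4
n=7, r=4 ⇒ 3 dimensionless groups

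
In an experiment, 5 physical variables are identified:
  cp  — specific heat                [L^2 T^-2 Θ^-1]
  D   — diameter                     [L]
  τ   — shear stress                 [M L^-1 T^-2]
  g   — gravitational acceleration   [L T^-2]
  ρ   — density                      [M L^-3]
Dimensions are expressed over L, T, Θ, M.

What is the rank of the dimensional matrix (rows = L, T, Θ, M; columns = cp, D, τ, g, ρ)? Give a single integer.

4

Write exponents as rows L,T,Θ,M / cols cp,D,τ,g,ρ:
  L: [ 2  1 -1  1 -3]
  T: [-2  0 -2 -2  0]
  Θ: [-1  0  0  0  0]
  M: [ 0  0  1  0  1]
Row reduction gives pivot columns cp,D,τ,g; rank = 4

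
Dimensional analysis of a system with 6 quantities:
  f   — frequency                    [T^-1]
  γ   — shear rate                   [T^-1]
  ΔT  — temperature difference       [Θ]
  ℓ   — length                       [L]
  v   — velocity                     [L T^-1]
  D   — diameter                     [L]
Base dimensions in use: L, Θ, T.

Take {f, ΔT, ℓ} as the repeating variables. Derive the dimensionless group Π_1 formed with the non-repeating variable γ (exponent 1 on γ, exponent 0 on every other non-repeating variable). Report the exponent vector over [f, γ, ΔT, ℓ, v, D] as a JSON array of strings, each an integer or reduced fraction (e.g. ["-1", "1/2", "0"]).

["-1", "1", "0", "0", "0", "0"]

Write exponents as rows L,Θ,T / cols f,γ,ΔT,ℓ,v,D:
  L: [ 0  0  0  1  1  1]
  Θ: [ 0  0  1  0  0  0]
  T: [-1 -1  0  0 -1  0]
RREF → pivots at {f,ΔT,ℓ} ⇒ r = 3
Repeat: f,ΔT,ℓ; free: γ,v,D
RREF:
  r0: [   1    1    0    0    1    0]
  r1: [   0    0    1    0    0    0]
  r2: [   0    0    0    1    1    1]
Fix exponent of γ at 1, v at 0, D at 0; solve each RREF row for its pivot's exponent:
  r0: exp(f) + (1)·1 = 0 ⇒ exp(f) = -1
  r1: exp(ΔT) + (0)·1 = 0 ⇒ exp(ΔT) = 0
  r2: exp(ℓ) + (0)·1 = 0 ⇒ exp(ℓ) = 0
Π_1 = f^-1 · γ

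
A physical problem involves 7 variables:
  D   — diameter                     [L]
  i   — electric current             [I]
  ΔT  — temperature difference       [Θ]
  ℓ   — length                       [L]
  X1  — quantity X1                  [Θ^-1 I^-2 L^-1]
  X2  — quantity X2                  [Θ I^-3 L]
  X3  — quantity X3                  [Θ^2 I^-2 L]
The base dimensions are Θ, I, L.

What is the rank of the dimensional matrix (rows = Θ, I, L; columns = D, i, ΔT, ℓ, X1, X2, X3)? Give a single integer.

3

Dimensional matrix (Θ×I×L by D×i×ΔT×ℓ×X1×X2×X3):
  Θ: [ 0  0  1  0 -1  1  2]
  I: [ 0  1  0  0 -2 -3 -2]
  L: [ 1  0  0  1 -1  1  1]
RREF → pivots at {D,i,ΔT} ⇒ r = 3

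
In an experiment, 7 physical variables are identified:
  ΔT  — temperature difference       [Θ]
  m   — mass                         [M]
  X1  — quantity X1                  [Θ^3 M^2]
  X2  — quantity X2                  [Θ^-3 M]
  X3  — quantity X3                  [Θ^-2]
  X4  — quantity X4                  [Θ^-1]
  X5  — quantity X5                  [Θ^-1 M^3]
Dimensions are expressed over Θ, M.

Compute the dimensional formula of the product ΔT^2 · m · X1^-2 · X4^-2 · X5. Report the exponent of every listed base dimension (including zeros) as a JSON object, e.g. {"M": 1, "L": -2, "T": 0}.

Exponent matrix [Θ,M] × [ΔT,m,X1,X2,X3,X4,X5]:
  Θ: [ 1  0  3 -3 -2 -1 -1]
  M: [ 0  1  2  1  0  0  3]
  [Θ]: (2)·1+(1)·0+(-2)·3+(-2)·-1+(1)·-1 = -3
  [M]: (2)·0+(1)·1+(-2)·2+(-2)·0+(1)·3 = 0
⇒ Θ^-3

{"Θ": -3, "M": 0}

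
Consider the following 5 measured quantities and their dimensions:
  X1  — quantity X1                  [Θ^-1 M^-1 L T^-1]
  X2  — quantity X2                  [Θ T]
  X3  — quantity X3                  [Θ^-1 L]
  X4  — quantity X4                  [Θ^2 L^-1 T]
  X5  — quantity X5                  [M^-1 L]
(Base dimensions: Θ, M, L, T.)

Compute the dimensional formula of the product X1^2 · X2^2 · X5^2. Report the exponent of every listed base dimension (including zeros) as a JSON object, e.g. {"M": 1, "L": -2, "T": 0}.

{"Θ": 0, "M": -4, "L": 4, "T": 0}

Dimensional matrix (Θ×M×L×T by X1×X2×X3×X4×X5):
  Θ: [-1  1 -1  2  0]
  M: [-1  0  0  0 -1]
  L: [ 1  0  1 -1  1]
  T: [-1  1  0  1  0]
  [Θ]: (2)·-1+(2)·1+(2)·0 = 0
  [M]: (2)·-1+(2)·0+(2)·-1 = -4
  [L]: (2)·1+(2)·0+(2)·1 = 4
  [T]: (2)·-1+(2)·1+(2)·0 = 0
⇒ M^-4 L^4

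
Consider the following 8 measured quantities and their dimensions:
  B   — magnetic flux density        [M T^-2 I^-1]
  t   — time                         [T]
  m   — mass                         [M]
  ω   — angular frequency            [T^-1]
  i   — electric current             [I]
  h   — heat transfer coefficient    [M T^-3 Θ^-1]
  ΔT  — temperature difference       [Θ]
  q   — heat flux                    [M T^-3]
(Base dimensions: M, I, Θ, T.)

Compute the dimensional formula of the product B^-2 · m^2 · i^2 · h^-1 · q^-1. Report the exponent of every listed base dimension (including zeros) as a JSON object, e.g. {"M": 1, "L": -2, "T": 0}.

Write exponents as rows M,I,Θ,T / cols B,t,m,ω,i,h,ΔT,q:
  M: [ 1  0  1  0  0  1  0  1]
  I: [-1  0  0  0  1  0  0  0]
  Θ: [ 0  0  0  0  0 -1  1  0]
  T: [-2  1  0 -1  0 -3  0 -3]
  [M]: (-2)·1+(2)·1+(2)·0+(-1)·1+(-1)·1 = -2
  [I]: (-2)·-1+(2)·0+(2)·1+(-1)·0+(-1)·0 = 4
  [Θ]: (-2)·0+(2)·0+(2)·0+(-1)·-1+(-1)·0 = 1
  [T]: (-2)·-2+(2)·0+(2)·0+(-1)·-3+(-1)·-3 = 10
⇒ M^-2 I^4 Θ T^10

{"M": -2, "I": 4, "Θ": 1, "T": 10}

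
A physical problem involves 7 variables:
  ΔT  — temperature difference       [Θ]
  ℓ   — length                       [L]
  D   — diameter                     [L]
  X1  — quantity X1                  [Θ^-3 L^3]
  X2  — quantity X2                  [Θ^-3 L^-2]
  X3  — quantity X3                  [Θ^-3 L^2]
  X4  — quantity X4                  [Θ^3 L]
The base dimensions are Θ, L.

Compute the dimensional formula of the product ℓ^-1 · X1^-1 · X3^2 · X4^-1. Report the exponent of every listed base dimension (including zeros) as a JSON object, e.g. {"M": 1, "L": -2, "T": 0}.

Exponent matrix [Θ,L] × [ΔT,ℓ,D,X1,X2,X3,X4]:
  Θ: [ 1  0  0 -3 -3 -3  3]
  L: [ 0  1  1  3 -2  2  1]
  [Θ]: (-1)·0+(-1)·-3+(2)·-3+(-1)·3 = -6
  [L]: (-1)·1+(-1)·3+(2)·2+(-1)·1 = -1
⇒ Θ^-6 L^-1

{"Θ": -6, "L": -1}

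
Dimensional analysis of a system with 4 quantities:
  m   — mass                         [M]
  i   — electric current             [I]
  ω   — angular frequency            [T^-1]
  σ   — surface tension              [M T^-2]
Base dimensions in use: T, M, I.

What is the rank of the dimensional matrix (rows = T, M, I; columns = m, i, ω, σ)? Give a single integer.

Write exponents as rows T,M,I / cols m,i,ω,σ:
  T: [ 0  0 -1 -2]
  M: [ 1  0  0  1]
  I: [ 0  1  0  0]
Row reduction gives pivot columns m,i,ω; rank = 3

3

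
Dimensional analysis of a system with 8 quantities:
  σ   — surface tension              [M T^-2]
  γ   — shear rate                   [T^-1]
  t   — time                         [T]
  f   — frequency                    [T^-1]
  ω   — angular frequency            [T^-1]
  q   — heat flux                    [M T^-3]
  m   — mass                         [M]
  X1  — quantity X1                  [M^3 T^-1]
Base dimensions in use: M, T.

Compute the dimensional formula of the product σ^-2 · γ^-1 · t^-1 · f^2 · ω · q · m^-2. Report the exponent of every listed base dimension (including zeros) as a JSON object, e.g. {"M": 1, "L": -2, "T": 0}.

{"M": -3, "T": -2}

Exponent matrix [M,T] × [σ,γ,t,f,ω,q,m,X1]:
  M: [ 1  0  0  0  0  1  1  3]
  T: [-2 -1  1 -1 -1 -3  0 -1]
  [M]: (-2)·1+(-1)·0+(-1)·0+(2)·0+(1)·0+(1)·1+(-2)·1 = -3
  [T]: (-2)·-2+(-1)·-1+(-1)·1+(2)·-1+(1)·-1+(1)·-3+(-2)·0 = -2
⇒ M^-3 T^-2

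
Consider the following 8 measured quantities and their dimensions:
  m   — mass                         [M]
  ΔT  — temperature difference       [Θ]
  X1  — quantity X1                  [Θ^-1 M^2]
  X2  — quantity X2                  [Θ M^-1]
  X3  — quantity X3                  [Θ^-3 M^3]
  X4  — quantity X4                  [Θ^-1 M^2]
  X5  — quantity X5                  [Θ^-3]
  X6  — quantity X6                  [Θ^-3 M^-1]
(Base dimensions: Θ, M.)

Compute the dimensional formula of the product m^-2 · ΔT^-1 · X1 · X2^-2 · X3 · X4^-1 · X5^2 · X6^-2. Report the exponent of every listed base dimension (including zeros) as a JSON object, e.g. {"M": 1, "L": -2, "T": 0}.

{"Θ": -6, "M": 5}

Exponent matrix [Θ,M] × [m,ΔT,X1,X2,X3,X4,X5,X6]:
  Θ: [ 0  1 -1  1 -3 -1 -3 -3]
  M: [ 1  0  2 -1  3  2  0 -1]
  [Θ]: (-2)·0+(-1)·1+(1)·-1+(-2)·1+(1)·-3+(-1)·-1+(2)·-3+(-2)·-3 = -6
  [M]: (-2)·1+(-1)·0+(1)·2+(-2)·-1+(1)·3+(-1)·2+(2)·0+(-2)·-1 = 5
⇒ Θ^-6 M^5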